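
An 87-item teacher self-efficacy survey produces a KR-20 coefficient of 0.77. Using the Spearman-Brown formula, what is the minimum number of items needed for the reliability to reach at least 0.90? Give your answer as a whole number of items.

234

Invert Spearman-Brown to solve for n:
n = r*(1 − r) / [ r (1 − r*) ]
n = 0.90 × (1 − 0.77) / [ 0.77 × (1 − 0.90) ]
  = 0.2070 / 0.0770 = 2.6883
2.6883 × 87 = 233.88 → 234 items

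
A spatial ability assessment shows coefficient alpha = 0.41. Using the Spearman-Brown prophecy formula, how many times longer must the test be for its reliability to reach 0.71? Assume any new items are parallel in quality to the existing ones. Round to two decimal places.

Spearman-Brown solved for the length factor n:
n = r*(1 − r) / [ r (1 − r*) ]
n = 0.71(1 − 0.41) / [0.41(1 − 0.71)]
  = 0.4189 / 0.1189 = 3.5231

3.52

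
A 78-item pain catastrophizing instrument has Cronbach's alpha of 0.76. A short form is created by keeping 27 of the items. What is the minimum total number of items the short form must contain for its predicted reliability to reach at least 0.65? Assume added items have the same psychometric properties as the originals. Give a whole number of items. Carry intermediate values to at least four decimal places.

First, r for the 27-item form: n = 27/78 = 0.3462, so r_27 = 0.3462·0.76/(1 + (0.3462 − 1)·0.76) = 0.5230
Length factor from the short form to reach 0.65: n' = 0.65(1 − 0.5230) / [0.5230(1 − 0.65)] ≈ 1.6938
Total items = 1.6938 × 27 = 45.73, rounded up to 46.

46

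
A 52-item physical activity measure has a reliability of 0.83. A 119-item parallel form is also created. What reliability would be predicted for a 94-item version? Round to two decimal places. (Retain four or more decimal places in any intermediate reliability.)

The 119-item form is not needed; work directly from the 52-item form with n = 94/52 = 1.8077.
r_{94} = n·r / (1 + (n − 1)·r) = 1.5004 / 1.6704 ≈ 0.8982

0.90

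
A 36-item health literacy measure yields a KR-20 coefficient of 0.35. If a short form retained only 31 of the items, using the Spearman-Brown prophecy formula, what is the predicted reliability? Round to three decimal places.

The new length is 31/36 = 0.8611 times the old.
By Spearman-Brown, r_new = n r / (1 + (n − 1) r).
r_new = (0.8611 × 0.35) / (1 + (0.8611 − 1) × 0.35)
     = 0.3014 / 0.9514 = 0.3168

0.317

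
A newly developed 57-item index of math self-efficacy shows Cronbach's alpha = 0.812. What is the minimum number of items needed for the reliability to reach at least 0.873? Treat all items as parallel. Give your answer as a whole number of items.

91

Spearman-Brown solved for the length factor n:
n = r_target (1 − r_old) / [ r_old (1 − r_target) ]
n = [0.873 × 0.188] / [0.812 × 0.127]
n = 0.164124 / 0.103124 ≈ 1.5915
1.5915 × 57 = 90.72 → 91 items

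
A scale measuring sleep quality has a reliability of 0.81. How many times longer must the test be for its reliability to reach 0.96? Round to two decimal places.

5.63

Spearman-Brown solved for the length factor n:
n = r_target (1 − r_old) / [ r_old (1 − r_target) ]
n = [0.96 × 0.19] / [0.81 × 0.04]
n = 0.1824 / 0.0324 ≈ 5.6296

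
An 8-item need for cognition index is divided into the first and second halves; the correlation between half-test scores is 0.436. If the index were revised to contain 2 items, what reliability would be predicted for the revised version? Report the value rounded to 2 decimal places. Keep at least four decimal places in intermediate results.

0.28

First correct the split-half correlation to full-test reliability: r_full = 2 × 0.436 / (1 + 0.436) ≈ 0.6072
Length factor from 8 to 2 items: n = 2/8 = 0.2500
r_new = n·r_full / (1 + (n − 1)·r_full) = 0.1518 / 0.5446 ≈ 0.2787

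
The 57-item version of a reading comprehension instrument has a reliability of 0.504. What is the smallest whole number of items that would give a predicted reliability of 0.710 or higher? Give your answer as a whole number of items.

Spearman-Brown solved for the length factor n:
n = r*(1 − r) / [ r (1 − r*) ]
n = 0.710(1 − 0.504) / [0.504(1 − 0.710)]
n = 0.352160 / 0.146160 ≈ 2.4094
Items needed = n × 57 = 2.4094 × 57 ≈ 137.34 → round up to 138

138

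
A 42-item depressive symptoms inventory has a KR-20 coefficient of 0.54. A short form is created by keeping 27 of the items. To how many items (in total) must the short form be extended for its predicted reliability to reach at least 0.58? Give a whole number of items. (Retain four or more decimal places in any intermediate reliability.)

First, r for the 27-item form: n = 27/42 = 0.6429, so r_27 = 0.6429·0.54/(1 + (0.6429 − 1)·0.54) = 0.4301
Then solve for n' with r_old = 0.4301, r_target = 0.58: n' = 0.58(1 − 0.4301)/[0.4301(1 − 0.58)] = 1.8298
Items = 1.8298 × 27 ≈ 49.40 → 50

50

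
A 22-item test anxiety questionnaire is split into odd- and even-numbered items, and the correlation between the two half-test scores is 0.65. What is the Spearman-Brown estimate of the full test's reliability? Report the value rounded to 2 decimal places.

Each half is half the length of the full test, so the full test is n = 2 times a half.
r_full = 2(0.65) / (1 + 0.65)
       = 1.3000 / 1.6500 = 0.7879

0.79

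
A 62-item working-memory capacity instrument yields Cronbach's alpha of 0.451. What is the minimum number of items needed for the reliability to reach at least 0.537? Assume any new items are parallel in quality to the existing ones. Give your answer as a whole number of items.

Invert Spearman-Brown to solve for n:
n = r_target (1 − r_old) / [ r_old (1 − r_target) ]
n = 0.537(1 − 0.451) / [0.451(1 − 0.537)]
  = 0.294813 / 0.208813 = 1.4119
Items needed = n × 62 = 1.4119 × 62 ≈ 87.54 → round up to 88

88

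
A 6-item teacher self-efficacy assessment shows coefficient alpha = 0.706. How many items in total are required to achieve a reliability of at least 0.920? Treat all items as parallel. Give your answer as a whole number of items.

n = 0.920(1 − 0.706) / [0.706(1 − 0.920)]
n = 0.270480 / 0.056480 ≈ 4.7890
Items needed = n × 6 = 4.7890 × 6 ≈ 28.73 → round up to 29

29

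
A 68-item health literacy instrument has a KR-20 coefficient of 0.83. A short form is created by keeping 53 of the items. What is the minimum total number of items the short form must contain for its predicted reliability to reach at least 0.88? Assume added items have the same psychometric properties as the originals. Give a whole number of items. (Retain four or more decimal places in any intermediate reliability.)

Short-form reliability: n = 53/68 = 0.7794; r_53 = n·r/(1+(n−1)r) ≈ 0.7919
Then solve for n' with r_old = 0.7919, r_target = 0.88: n' = 0.88(1 − 0.7919)/[0.7919(1 − 0.88)] = 1.9271
Items = 1.9271 × 53 ≈ 102.14 → 103

103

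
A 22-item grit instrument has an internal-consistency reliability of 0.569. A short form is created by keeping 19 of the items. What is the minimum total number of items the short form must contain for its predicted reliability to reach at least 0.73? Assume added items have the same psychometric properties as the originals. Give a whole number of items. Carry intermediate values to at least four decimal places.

First, r for the 19-item form: n = 19/22 = 0.8636, so r_19 = 0.8636·0.569/(1 + (0.8636 − 1)·0.569) = 0.5327
Then solve for n' with r_old = 0.5327, r_target = 0.73: n' = 0.73(1 − 0.5327)/[0.5327(1 − 0.73)] = 2.3718
Items = 2.3718 × 19 ≈ 45.06 → 46

46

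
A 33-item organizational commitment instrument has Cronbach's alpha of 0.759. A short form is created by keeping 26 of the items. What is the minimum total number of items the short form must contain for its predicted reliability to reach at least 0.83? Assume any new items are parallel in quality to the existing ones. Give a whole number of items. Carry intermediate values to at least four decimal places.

First, r for the 26-item form: n = 26/33 = 0.7879, so r_26 = 0.7879·0.759/(1 + (0.7879 − 1)·0.759) = 0.7128
Length factor from the short form to reach 0.83: n' = 0.83(1 − 0.7128) / [0.7128(1 − 0.83)] ≈ 1.9672
Total items = 1.9672 × 26 = 51.15, rounded up to 52.

52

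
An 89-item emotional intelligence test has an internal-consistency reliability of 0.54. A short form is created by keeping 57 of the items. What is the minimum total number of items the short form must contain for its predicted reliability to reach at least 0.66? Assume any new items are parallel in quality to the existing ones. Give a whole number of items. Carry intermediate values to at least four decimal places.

Short-form reliability: n = 57/89 = 0.6404; r_57 = n·r/(1+(n−1)r) ≈ 0.4292
Length factor from the short form to reach 0.66: n' = 0.66(1 − 0.4292) / [0.4292(1 − 0.66)] ≈ 2.5816
Items = 2.5816 × 57 ≈ 147.15 → 148

148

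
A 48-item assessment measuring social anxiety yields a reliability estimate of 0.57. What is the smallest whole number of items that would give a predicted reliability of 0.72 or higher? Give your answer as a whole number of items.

Spearman-Brown solved for the length factor n:
n = r*(1 − r) / [ r (1 − r*) ]
n = 0.72(1 − 0.57) / [0.57(1 − 0.72)]
n = 0.3096 / 0.1596 ≈ 1.9398
So the test needs 1.9398 × 48 ≈ 93.11 items; rounding up, 94.

94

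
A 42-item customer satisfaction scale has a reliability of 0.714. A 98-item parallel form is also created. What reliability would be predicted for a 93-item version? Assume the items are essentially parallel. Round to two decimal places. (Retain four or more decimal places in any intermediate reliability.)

0.85

Only the ratio of lengths matters: n = 93/42 = 2.2143
r_{93} = n·r / (1 + (n − 1)·r) = 1.5810 / 1.8670 ≈ 0.8468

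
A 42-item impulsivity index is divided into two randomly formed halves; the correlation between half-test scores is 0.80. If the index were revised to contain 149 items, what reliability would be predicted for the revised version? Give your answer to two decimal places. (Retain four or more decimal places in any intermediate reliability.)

0.97

First correct the split-half correlation to full-test reliability: r_full = 2 × 0.80 / (1 + 0.80) ≈ 0.8889
Length factor from 42 to 149 items: n = 149/42 = 3.5476
r_new = n·r_full / (1 + (n − 1)·r_full) = 3.1535 / 3.2646 ≈ 0.9660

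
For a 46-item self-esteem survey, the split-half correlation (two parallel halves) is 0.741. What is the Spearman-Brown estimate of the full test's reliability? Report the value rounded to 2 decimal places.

0.85

The full test is twice the length of either half (n = 2).
r_full = 2r_hh / (1 + r_hh) = 2 × 0.741 / (1 + 0.741)
       = 1.4820 / 1.7410 = 0.8512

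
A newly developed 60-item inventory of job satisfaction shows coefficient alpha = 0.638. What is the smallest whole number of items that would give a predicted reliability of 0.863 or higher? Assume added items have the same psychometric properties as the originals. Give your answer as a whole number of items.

n = [0.863 × 0.362] / [0.638 × 0.137]
n = 0.312406 / 0.087406 ≈ 3.5742
So the test needs 3.5742 × 60 ≈ 214.45 items; rounding up, 215.

215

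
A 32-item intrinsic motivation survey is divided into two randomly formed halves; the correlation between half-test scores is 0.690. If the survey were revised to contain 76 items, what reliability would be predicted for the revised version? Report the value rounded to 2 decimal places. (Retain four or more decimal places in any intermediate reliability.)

First correct the split-half correlation to full-test reliability: r_full = 2 × 0.690 / (1 + 0.690) ≈ 0.8166
Then adjust to 76 items: n = 76/32 = 2.3750
r_new = n·r_full / (1 + (n − 1)·r_full) = 1.9394 / 2.1228 ≈ 0.9136

0.91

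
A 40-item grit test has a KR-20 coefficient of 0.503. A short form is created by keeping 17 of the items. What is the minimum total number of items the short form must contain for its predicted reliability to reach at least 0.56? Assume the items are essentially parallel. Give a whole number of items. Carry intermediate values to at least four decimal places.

First, r for the 17-item form: n = 17/40 = 0.4250, so r_17 = 0.4250·0.503/(1 + (0.4250 − 1)·0.503) = 0.3008
Length factor from the short form to reach 0.56: n' = 0.56(1 − 0.3008) / [0.3008(1 − 0.56)] ≈ 2.9584
Items = 2.9584 × 17 ≈ 50.29 → 51

51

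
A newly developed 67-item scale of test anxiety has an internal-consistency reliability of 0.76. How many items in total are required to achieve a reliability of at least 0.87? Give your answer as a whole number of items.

142

Rearranging the Spearman-Brown formula for n,
n = r_target (1 − r_old) / [ r_old (1 − r_target) ]
n = [0.87 × 0.24] / [0.76 × 0.13]
  = 0.2088 / 0.0988 = 2.1134
2.1134 × 67 = 141.60 → 142 items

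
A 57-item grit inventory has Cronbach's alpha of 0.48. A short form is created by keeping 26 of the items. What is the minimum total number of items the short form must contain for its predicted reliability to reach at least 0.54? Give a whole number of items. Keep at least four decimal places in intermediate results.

73

First, r for the 26-item form: n = 26/57 = 0.4561, so r_26 = 0.4561·0.48/(1 + (0.4561 − 1)·0.48) = 0.2963
Then solve for n' with r_old = 0.2963, r_target = 0.54: n' = 0.54(1 − 0.2963)/[0.2963(1 − 0.54)] = 2.7880
Items = 2.7880 × 26 ≈ 72.49 → 73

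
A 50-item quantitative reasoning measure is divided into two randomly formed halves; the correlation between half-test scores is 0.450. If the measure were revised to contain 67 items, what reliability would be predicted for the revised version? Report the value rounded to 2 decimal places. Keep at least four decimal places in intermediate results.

0.69

Spearman-Brown correction (n = 2): r_full = 2·0.450/(1 + 0.450) = 0.6207
Length factor from 50 to 67 items: n = 67/50 = 1.3400
r_new = n·r_full / (1 + (n − 1)·r_full) = 0.8317 / 1.2110 ≈ 0.6868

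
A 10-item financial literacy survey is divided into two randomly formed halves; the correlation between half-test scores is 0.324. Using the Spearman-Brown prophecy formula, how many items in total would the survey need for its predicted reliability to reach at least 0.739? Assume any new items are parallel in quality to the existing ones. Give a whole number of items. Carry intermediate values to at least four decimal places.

Corrected full-test reliability: r_full = 2 × 0.324 / (1 + 0.324) ≈ 0.4894
n = r_tgt(1 − r_full) / [r_full(1 − r_tgt)] = 0.739 × 0.5106 / (0.4894 × 0.261) ≈ 2.9541
Required items = 2.9541 × 10 = 29.54, so 30 items.

30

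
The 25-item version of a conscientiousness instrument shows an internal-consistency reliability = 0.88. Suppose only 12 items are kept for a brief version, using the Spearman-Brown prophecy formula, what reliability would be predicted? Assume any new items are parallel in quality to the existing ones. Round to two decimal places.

Length ratio n = 12/25 = 0.48
Spearman-Brown: r_new = n·r / (1 + (n − 1)·r)
r_new = 0.48·0.88 / [1 + (0.48 − 1)·0.88]
     = 0.4224 / 0.5424 = 0.7788

0.78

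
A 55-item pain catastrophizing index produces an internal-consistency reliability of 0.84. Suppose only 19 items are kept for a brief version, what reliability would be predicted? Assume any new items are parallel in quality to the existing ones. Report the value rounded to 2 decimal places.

The new length is 19/55 = 0.3455 times the old.
Spearman-Brown: r_new = n·r / (1 + (n − 1)·r)
r_new = 0.3455·0.84 / [1 + (0.3455 − 1)·0.84]
     = 0.2902 / 0.4502 = 0.6446

0.64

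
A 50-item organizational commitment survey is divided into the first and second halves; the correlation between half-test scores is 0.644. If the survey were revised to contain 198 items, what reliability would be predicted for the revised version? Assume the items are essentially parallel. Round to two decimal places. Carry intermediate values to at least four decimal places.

First correct the split-half correlation to full-test reliability: r_full = 2 × 0.644 / (1 + 0.644) ≈ 0.7835
Then adjust to 198 items: n = 198/50 = 3.9600
r_new = n·r_full / (1 + (n − 1)·r_full) = 3.1027 / 3.3192 ≈ 0.9348

0.93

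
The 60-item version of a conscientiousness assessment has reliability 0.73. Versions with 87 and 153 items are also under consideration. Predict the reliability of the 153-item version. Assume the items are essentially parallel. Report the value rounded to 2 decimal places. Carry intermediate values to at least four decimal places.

Only the ratio of lengths matters: n = 153/60 = 2.5500
r_{153} = n·r / (1 + (n − 1)·r) = 1.8615 / 2.1315 ≈ 0.8733

0.87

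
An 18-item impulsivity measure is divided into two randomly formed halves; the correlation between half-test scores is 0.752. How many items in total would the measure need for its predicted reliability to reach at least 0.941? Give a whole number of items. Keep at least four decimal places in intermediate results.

48

r_full = 2(0.752)/(1 + 0.752) = 0.8584
Solve Spearman-Brown for n: n = 0.941(1 − 0.8584) / [0.8584(1 − 0.941)] = 2.6309
Items = 2.6309 × 18 ≈ 47.36 → 48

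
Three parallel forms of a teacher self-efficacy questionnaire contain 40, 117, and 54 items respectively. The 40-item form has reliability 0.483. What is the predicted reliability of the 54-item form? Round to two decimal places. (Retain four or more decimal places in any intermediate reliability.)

0.56

The 117-item form is not needed; work directly from the 40-item form with n = 54/40 = 1.3500.
r_{54} = n·r / (1 + (n − 1)·r) = 0.6521 / 1.1690 ≈ 0.5578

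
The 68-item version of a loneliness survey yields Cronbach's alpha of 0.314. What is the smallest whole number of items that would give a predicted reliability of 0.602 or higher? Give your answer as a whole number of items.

225

Spearman-Brown solved for the length factor n:
n = r*(1 − r) / [ r (1 − r*) ]
n = [0.602 × 0.686] / [0.314 × 0.398]
  = 0.412972 / 0.124972 = 3.3045
Items needed = n × 68 = 3.3045 × 68 ≈ 224.71 → round up to 225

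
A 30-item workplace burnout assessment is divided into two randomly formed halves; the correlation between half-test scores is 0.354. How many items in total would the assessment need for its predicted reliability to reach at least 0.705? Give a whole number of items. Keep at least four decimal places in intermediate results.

r_full = 2(0.354)/(1 + 0.354) = 0.5229
Solve Spearman-Brown for n: n = 0.705(1 − 0.5229) / [0.5229(1 − 0.705)] = 2.1805
Required items = 2.1805 × 30 = 65.41, so 66 items.

66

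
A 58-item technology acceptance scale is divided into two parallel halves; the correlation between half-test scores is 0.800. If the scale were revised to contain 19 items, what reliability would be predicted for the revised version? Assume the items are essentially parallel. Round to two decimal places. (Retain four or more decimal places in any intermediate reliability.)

Spearman-Brown correction (n = 2): r_full = 2·0.800/(1 + 0.800) = 0.8889
Length factor from 58 to 19 items: n = 19/58 = 0.3276
r_new = n·r_full / (1 + (n − 1)·r_full) = 0.2912 / 0.4023 ≈ 0.7238

0.72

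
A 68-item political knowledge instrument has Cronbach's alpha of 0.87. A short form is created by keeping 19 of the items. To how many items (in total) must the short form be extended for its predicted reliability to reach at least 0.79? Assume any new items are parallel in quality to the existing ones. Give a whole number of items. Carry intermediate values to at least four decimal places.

First, r for the 19-item form: n = 19/68 = 0.2794, so r_19 = 0.2794·0.87/(1 + (0.2794 − 1)·0.87) = 0.6515
Then solve for n' with r_old = 0.6515, r_target = 0.79: n' = 0.79(1 − 0.6515)/[0.6515(1 − 0.79)] = 2.0123
Total items = 2.0123 × 19 = 38.23, rounded up to 39.

39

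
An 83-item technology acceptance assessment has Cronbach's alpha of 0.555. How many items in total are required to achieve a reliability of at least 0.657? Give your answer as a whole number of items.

128

Rearranging the Spearman-Brown formula for n,
n = r*(1 − r) / [ r (1 − r*) ]
n = 0.657(1 − 0.555) / [0.555(1 − 0.657)]
  = 0.292365 / 0.190365 = 1.5358
So the test needs 1.5358 × 83 ≈ 127.47 items; rounding up, 128.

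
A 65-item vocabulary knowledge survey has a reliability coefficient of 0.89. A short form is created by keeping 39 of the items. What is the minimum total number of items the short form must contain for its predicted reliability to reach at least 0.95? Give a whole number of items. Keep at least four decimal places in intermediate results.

153

First, r for the 39-item form: n = 39/65 = 0.6000, so r_39 = 0.6000·0.89/(1 + (0.6000 − 1)·0.89) = 0.8292
Then solve for n' with r_old = 0.8292, r_target = 0.95: n' = 0.95(1 − 0.8292)/[0.8292(1 − 0.95)] = 3.9137
Items = 3.9137 × 39 ≈ 152.63 → 153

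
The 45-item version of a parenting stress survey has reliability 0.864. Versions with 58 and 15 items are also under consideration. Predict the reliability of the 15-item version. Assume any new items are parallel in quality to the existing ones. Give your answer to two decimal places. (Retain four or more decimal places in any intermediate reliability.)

The 58-item form is not needed; work directly from the 45-item form with n = 15/45 = 0.3333.
r_{15} = n·r / (1 + (n − 1)·r) = 0.2880 / 0.4240 ≈ 0.6792

0.68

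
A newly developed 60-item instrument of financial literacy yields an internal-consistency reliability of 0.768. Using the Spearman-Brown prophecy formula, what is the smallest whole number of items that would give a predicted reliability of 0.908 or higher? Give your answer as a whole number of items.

n = 0.908 × (1 − 0.768) / [ 0.768 × (1 − 0.908) ]
  = 0.210656 / 0.070656 = 2.9814
Items needed = n × 60 = 2.9814 × 60 ≈ 178.88 → round up to 179

179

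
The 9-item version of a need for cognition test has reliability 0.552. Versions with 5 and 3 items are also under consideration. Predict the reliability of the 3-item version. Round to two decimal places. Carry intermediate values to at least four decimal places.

Only the ratio of lengths matters: n = 3/9 = 0.3333
r_{3} = n·r / (1 + (n − 1)·r) = 0.1840 / 0.6320 ≈ 0.2911

0.29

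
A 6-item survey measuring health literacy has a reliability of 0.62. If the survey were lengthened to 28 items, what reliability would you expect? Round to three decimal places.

Length ratio n = 28/6 = 4.6667
Spearman-Brown: r_new = n·r / (1 + (n − 1)·r)
r_new = (4.6667 × 0.62) / (1 + (4.6667 − 1) × 0.62)
     = 2.8934 / 3.2734 = 0.8839

0.884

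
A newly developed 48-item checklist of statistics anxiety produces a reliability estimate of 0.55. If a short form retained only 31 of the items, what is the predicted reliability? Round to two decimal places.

Length ratio n = 31/48 = 0.6458
By Spearman-Brown, r_new = n r / (1 + (n − 1) r).
r_new = (0.6458 × 0.55) / (1 + (0.6458 − 1) × 0.55)
     = 0.3552 / 0.8052 = 0.4411

0.44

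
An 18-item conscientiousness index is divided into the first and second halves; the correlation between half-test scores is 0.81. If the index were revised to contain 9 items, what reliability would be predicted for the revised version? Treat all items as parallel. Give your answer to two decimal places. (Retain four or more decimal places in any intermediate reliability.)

Spearman-Brown correction (n = 2): r_full = 2·0.81/(1 + 0.81) = 0.8950
Length factor from 18 to 9 items: n = 9/18 = 0.5000
r_new = n·r_full / (1 + (n − 1)·r_full) = 0.4475 / 0.5525 ≈ 0.8100

0.81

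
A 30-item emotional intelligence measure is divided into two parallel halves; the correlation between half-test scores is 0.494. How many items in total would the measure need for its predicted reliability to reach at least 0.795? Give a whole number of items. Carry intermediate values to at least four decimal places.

60

Corrected full-test reliability: r_full = 2 × 0.494 / (1 + 0.494) ≈ 0.6613
Solve Spearman-Brown for n: n = 0.795(1 − 0.6613) / [0.6613(1 − 0.795)] = 1.9862
Items = 1.9862 × 30 ≈ 59.59 → 60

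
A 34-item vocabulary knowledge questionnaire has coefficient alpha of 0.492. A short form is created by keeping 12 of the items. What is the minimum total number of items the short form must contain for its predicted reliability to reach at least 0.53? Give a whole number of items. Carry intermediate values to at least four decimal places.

Short-form reliability: n = 12/34 = 0.3529; r_12 = n·r/(1+(n−1)r) ≈ 0.2547
Then solve for n' with r_old = 0.2547, r_target = 0.53: n' = 0.53(1 − 0.2547)/[0.2547(1 − 0.53)] = 3.2997
Items = 3.2997 × 12 ≈ 39.60 → 40

40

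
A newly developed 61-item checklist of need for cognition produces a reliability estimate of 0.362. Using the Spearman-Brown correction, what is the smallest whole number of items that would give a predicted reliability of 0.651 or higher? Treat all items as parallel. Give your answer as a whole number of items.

201

n = [0.651 × 0.638] / [0.362 × 0.349]
n = 0.415338 / 0.126338 ≈ 3.2875
3.2875 × 61 = 200.54 → 201 items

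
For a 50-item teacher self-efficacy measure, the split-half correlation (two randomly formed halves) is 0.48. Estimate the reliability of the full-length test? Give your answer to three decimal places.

0.649

r_full = 2(0.48) / (1 + 0.48)
       = 0.9600 / 1.4800 = 0.6486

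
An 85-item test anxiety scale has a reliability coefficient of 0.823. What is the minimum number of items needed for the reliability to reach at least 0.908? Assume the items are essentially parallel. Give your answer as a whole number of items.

181

n = [0.908 × 0.177] / [0.823 × 0.092]
n = 0.160716 / 0.075716 ≈ 2.1226
Items needed = n × 85 = 2.1226 × 85 ≈ 180.42 → round up to 181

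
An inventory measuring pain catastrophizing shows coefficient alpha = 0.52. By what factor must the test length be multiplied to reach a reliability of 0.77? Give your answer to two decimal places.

Invert Spearman-Brown to solve for n:
n = r_target (1 − r_old) / [ r_old (1 − r_target) ]
n = 0.77(1 − 0.52) / [0.52(1 − 0.77)]
n = 0.3696 / 0.1196 ≈ 3.0903

3.09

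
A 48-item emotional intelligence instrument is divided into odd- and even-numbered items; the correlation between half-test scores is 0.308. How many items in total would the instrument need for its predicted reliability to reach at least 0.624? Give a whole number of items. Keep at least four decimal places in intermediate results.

r_full = 2(0.308)/(1 + 0.308) = 0.4709
Solve Spearman-Brown for n: n = 0.624(1 − 0.4709) / [0.4709(1 − 0.624)] = 1.8647
Items = 1.8647 × 48 ≈ 89.51 → 90

90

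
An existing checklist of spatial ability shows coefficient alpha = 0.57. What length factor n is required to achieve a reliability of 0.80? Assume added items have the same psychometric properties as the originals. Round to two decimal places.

3.02

Rearranging the Spearman-Brown formula for n,
n = r_target (1 − r_old) / [ r_old (1 − r_target) ]
n = 0.80(1 − 0.57) / [0.57(1 − 0.80)]
  = 0.3440 / 0.1140 = 3.0175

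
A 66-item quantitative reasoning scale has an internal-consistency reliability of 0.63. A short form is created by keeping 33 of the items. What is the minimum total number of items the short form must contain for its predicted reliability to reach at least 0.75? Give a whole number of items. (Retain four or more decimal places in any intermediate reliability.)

First, r for the 33-item form: n = 33/66 = 0.5000, so r_33 = 0.5000·0.63/(1 + (0.5000 − 1)·0.63) = 0.4599
Length factor from the short form to reach 0.75: n' = 0.75(1 − 0.4599) / [0.4599(1 − 0.75)] ≈ 3.5232
Items = 3.5232 × 33 ≈ 116.27 → 117

117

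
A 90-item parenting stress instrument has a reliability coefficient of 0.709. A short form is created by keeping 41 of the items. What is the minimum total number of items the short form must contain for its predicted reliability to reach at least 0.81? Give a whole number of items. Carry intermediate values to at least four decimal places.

First, r for the 41-item form: n = 41/90 = 0.4556, so r_41 = 0.4556·0.709/(1 + (0.4556 − 1)·0.709) = 0.5261
Then solve for n' with r_old = 0.5261, r_target = 0.81: n' = 0.81(1 − 0.5261)/[0.5261(1 − 0.81)] = 3.8402
Items = 3.8402 × 41 ≈ 157.45 → 158

158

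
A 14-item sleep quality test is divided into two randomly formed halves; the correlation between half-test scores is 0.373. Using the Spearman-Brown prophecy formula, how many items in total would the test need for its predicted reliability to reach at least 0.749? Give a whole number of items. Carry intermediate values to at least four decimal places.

r_full = 2(0.373)/(1 + 0.373) = 0.5433
Solve Spearman-Brown for n: n = 0.749(1 − 0.5433) / [0.5433(1 − 0.749)] = 2.5084
Required items = 2.5084 × 14 = 35.12, so 36 items.

36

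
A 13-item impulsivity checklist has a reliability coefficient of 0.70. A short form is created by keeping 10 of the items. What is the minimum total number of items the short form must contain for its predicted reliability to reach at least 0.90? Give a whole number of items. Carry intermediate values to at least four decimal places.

First, r for the 10-item form: n = 10/13 = 0.7692, so r_10 = 0.7692·0.70/(1 + (0.7692 − 1)·0.70) = 0.6422
Length factor from the short form to reach 0.90: n' = 0.90(1 − 0.6422) / [0.6422(1 − 0.90)] ≈ 5.0143
Items = 5.0143 × 10 ≈ 50.14 → 51

51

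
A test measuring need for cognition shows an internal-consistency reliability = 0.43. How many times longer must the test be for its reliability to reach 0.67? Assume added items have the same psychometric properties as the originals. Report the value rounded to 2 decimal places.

2.69

Spearman-Brown solved for the length factor n:
n = r*(1 − r) / [ r (1 − r*) ]
n = 0.67 × (1 − 0.43) / [ 0.43 × (1 − 0.67) ]
  = 0.3819 / 0.1419 = 2.6913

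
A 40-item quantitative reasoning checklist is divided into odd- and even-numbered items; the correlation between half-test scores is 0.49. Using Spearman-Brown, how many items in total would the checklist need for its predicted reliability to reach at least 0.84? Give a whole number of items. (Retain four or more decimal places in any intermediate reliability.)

r_full = 2(0.49)/(1 + 0.49) = 0.6577
Solve Spearman-Brown for n: n = 0.84(1 − 0.6577) / [0.6577(1 − 0.84)] = 2.7324
Required items = 2.7324 × 40 = 109.30, so 110 items.

110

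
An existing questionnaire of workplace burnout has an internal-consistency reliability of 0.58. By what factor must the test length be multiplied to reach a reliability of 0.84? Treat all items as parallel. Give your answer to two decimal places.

n = 0.84 × (1 − 0.58) / [ 0.58 × (1 − 0.84) ]
n = 0.3528 / 0.0928 ≈ 3.8017

3.80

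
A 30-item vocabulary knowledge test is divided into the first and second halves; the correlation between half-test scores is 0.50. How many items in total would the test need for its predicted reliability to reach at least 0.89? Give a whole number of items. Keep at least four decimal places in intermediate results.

Corrected full-test reliability: r_full = 2 × 0.50 / (1 + 0.50) ≈ 0.6667
Solve Spearman-Brown for n: n = 0.89(1 − 0.6667) / [0.6667(1 − 0.89)] = 4.0448
Required items = 4.0448 × 30 = 121.34, so 122 items.

122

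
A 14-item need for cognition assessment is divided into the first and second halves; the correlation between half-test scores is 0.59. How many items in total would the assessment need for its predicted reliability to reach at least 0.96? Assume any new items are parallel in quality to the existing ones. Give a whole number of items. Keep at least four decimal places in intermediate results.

r_full = 2(0.59)/(1 + 0.59) = 0.7421
n = r_tgt(1 − r_full) / [r_full(1 − r_tgt)] = 0.96 × 0.2579 / (0.7421 × 0.04) ≈ 8.3407
Required items = 8.3407 × 14 = 116.77, so 117 items.

117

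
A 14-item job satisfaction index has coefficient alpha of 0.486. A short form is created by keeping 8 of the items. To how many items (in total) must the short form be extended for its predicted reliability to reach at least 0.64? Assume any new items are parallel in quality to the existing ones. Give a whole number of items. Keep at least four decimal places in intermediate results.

27

First, r for the 8-item form: n = 8/14 = 0.5714, so r_8 = 0.5714·0.486/(1 + (0.5714 − 1)·0.486) = 0.3508
Then solve for n' with r_old = 0.3508, r_target = 0.64: n' = 0.64(1 − 0.3508)/[0.3508(1 − 0.64)] = 3.2900
Items = 3.2900 × 8 ≈ 26.32 → 27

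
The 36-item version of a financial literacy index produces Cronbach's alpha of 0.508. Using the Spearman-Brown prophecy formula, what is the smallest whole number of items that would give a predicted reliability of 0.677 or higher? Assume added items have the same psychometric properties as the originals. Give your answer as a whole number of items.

74

Spearman-Brown solved for the length factor n:
n = r*(1 − r) / [ r (1 − r*) ]
n = 0.677 × (1 − 0.508) / [ 0.508 × (1 − 0.677) ]
n = 0.333084 / 0.164084 ≈ 2.0300
Items needed = n × 36 = 2.0300 × 36 ≈ 73.08 → round up to 74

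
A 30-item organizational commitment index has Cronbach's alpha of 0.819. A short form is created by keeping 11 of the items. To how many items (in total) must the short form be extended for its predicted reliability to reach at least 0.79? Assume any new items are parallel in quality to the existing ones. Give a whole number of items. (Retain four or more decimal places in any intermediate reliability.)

25

Short-form reliability: n = 11/30 = 0.3667; r_11 = n·r/(1+(n−1)r) ≈ 0.6240
Then solve for n' with r_old = 0.6240, r_target = 0.79: n' = 0.79(1 − 0.6240)/[0.6240(1 − 0.79)] = 2.2668
Total items = 2.2668 × 11 = 24.93, rounded up to 25.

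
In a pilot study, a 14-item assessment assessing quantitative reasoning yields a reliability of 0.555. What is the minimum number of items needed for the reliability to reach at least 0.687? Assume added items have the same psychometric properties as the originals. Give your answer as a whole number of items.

25

Invert Spearman-Brown to solve for n:
n = r_target (1 − r_old) / [ r_old (1 − r_target) ]
n = 0.687 × (1 − 0.555) / [ 0.555 × (1 − 0.687) ]
n = 0.305715 / 0.173715 ≈ 1.7599
Items needed = n × 14 = 1.7599 × 14 ≈ 24.64 → round up to 25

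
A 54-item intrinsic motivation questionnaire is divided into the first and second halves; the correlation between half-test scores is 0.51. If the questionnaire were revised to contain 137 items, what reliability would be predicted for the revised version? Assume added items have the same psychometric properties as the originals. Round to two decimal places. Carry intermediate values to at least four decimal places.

0.84

Full-test reliability from the split-half r: r_full = 2(0.51)/(1 + 0.51) = 0.6755
Then adjust to 137 items: n = 137/54 = 2.5370
r_new = n·r_full / (1 + (n − 1)·r_full) = 1.7137 / 2.0382 ≈ 0.8408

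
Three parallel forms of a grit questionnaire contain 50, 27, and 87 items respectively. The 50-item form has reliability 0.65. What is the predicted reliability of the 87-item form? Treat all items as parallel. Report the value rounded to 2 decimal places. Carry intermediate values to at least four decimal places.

Only the ratio of lengths matters: n = 87/50 = 1.7400
r_{87} = n·r / (1 + (n − 1)·r) = 1.1310 / 1.4810 ≈ 0.7637

0.76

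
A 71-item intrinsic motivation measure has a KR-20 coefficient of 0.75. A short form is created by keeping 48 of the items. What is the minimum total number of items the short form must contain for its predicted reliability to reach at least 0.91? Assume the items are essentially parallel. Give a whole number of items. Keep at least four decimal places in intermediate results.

Short-form reliability: n = 48/71 = 0.6761; r_48 = n·r/(1+(n−1)r) ≈ 0.6698
Then solve for n' with r_old = 0.6698, r_target = 0.91: n' = 0.91(1 − 0.6698)/[0.6698(1 − 0.91)] = 4.9846
Items = 4.9846 × 48 ≈ 239.26 → 240

240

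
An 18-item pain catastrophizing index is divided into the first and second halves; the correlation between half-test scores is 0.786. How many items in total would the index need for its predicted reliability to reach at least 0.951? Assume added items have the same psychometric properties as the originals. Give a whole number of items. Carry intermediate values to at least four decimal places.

r_full = 2(0.786)/(1 + 0.786) = 0.8802
Solve Spearman-Brown for n: n = 0.951(1 − 0.8802) / [0.8802(1 − 0.951)] = 2.6416
Items = 2.6416 × 18 ≈ 47.55 → 48

48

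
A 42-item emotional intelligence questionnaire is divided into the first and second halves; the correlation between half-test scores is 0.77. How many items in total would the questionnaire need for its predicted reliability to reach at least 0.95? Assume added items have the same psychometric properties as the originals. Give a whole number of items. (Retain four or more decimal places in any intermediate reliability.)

120

r_full = 2(0.77)/(1 + 0.77) = 0.8701
Solve Spearman-Brown for n: n = 0.95(1 − 0.8701) / [0.8701(1 − 0.95)] = 2.8366
Required items = 2.8366 × 42 = 119.14, so 120 items.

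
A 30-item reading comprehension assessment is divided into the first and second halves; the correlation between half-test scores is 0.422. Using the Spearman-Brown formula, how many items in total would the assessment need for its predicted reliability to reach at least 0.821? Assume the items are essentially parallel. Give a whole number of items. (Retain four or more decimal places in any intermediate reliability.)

Corrected full-test reliability: r_full = 2 × 0.422 / (1 + 0.422) ≈ 0.5935
Solve Spearman-Brown for n: n = 0.821(1 − 0.5935) / [0.5935(1 − 0.821)] = 3.1414
Required items = 3.1414 × 30 = 94.24, so 95 items.

95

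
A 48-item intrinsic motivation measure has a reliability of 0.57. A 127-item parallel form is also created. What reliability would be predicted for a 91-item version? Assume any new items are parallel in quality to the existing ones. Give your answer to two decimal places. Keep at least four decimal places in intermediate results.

0.72

The 127-item form is not needed; work directly from the 48-item form with n = 91/48 = 1.8958.
r_{91} = n·r / (1 + (n − 1)·r) = 1.0806 / 1.5106 ≈ 0.7153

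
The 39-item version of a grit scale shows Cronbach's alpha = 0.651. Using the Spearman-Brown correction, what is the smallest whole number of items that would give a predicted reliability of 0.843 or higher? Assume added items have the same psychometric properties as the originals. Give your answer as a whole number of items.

113

Rearranging the Spearman-Brown formula for n,
n = r_target (1 − r_old) / [ r_old (1 − r_target) ]
n = 0.843 × (1 − 0.651) / [ 0.651 × (1 − 0.843) ]
n = 0.294207 / 0.102207 ≈ 2.8785
So the test needs 2.8785 × 39 ≈ 112.26 items; rounding up, 113.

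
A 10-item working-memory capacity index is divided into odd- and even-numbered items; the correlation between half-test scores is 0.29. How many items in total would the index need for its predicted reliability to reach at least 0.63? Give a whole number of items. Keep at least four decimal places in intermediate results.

21

r_full = 2(0.29)/(1 + 0.29) = 0.4496
Solve Spearman-Brown for n: n = 0.63(1 − 0.4496) / [0.4496(1 − 0.63)] = 2.0844
Required items = 2.0844 × 10 = 20.84, so 21 items.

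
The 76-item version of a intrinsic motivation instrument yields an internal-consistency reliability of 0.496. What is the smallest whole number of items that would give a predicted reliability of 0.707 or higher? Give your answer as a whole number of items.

n = 0.707(1 − 0.496) / [0.496(1 − 0.707)]
  = 0.356328 / 0.145328 = 2.4519
Items needed = n × 76 = 2.4519 × 76 ≈ 186.34 → round up to 187

187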